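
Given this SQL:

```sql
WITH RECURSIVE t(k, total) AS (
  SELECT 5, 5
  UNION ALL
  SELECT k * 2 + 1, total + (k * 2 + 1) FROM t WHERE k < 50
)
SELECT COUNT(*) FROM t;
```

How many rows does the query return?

5

Base: k=5, total=5.
Iteration 1: 5 < 50 holds -> k = 5 * 2 + 1 = 11, total = 5 + 11 = 16.
Iteration 2: 11 < 50 holds -> k = 11 * 2 + 1 = 23, total = 16 + 23 = 39.
Iteration 3: 23 < 50 holds -> k = 23 * 2 + 1 = 47, total = 39 + 47 = 86.
Iteration 4: 47 < 50 holds -> k = 47 * 2 + 1 = 95, total = 86 + 95 = 181.
Iteration 5: 95 < 50 fails; recursion stops.
Total rows emitted: 5.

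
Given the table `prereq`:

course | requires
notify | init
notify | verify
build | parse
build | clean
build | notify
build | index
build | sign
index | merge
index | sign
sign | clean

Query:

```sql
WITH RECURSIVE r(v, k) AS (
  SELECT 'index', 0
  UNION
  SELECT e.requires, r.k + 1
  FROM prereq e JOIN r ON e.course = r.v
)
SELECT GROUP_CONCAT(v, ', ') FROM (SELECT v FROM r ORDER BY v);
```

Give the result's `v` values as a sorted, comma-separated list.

Base: (index, k=0).
Iteration 1: edges from {index} -> (merge, k=1), (sign, k=1).
Iteration 2: edges from {merge,sign} -> (clean, k=2).
Iteration 3: no outgoing edges from {clean}; recursion stops.

clean, index, merge, sign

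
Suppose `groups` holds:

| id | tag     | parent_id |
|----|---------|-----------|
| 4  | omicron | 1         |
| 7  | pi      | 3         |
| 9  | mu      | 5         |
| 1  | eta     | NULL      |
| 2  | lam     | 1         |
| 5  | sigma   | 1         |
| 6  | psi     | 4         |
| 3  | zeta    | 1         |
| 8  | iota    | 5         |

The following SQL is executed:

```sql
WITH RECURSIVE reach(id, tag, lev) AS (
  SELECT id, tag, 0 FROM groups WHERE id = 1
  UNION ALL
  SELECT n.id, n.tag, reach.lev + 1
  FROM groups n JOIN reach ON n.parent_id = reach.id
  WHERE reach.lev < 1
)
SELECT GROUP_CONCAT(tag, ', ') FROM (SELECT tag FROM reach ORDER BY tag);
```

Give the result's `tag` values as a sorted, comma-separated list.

Base: id=1 (eta) at lev 0.
Iteration 1: rows with parent_id in {1} -> lam (id 2, lev 1), zeta (id 3, lev 1), omicron (id 4, lev 1), sigma (id 5, lev 1).
Iteration 2: lev < 1 fails for all current rows; recursion stops.

eta, lam, omicron, sigma, zeta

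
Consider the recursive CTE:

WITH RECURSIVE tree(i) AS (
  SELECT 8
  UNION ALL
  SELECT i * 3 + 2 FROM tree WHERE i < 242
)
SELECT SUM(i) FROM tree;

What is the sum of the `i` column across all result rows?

Base: i=8.
Iteration 1: 8 < 242 holds -> i = 8 * 3 + 2 = 26.
Iteration 2: 26 < 242 holds -> i = 26 * 3 + 2 = 80.
Iteration 3: 80 < 242 holds -> i = 80 * 3 + 2 = 242.
Iteration 4: 242 < 242 fails; recursion stops.
SUM(i) = 8 + 26 + 80 + 242 = 356.

356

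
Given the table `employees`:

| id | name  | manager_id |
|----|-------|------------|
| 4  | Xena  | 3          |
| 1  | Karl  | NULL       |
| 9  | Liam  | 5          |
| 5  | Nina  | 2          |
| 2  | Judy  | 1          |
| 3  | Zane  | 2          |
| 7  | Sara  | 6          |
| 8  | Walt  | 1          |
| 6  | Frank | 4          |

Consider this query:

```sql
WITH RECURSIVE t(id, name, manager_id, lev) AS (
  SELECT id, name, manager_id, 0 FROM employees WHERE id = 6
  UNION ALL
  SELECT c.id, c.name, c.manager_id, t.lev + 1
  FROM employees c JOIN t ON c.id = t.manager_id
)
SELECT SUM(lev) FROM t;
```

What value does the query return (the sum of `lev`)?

Base: id=6 (Frank), manager_id=4, lev 0.
Iteration 1: join on id=4 -> Xena (id 4, manager_id=3, lev 1).
Iteration 2: join on id=3 -> Zane (id 3, manager_id=2, lev 2).
Iteration 3: join on id=2 -> Judy (id 2, manager_id=1, lev 3).
Iteration 4: join on id=1 -> Karl (id 1, manager_id=NULL, lev 4).
Iteration 5: manager_id is NULL; no match; recursion stops.
SUM(lev) = 0 + 1 + 2 + 3 + 4 = 10.

10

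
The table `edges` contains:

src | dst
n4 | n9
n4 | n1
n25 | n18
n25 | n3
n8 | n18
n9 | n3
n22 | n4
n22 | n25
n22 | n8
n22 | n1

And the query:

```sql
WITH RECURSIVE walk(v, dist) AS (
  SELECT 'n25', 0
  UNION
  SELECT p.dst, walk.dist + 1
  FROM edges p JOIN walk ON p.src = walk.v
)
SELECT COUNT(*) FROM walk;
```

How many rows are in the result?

Base: (n25, dist=0).
Iteration 1: edges from {n25} -> (n18, dist=1), (n3, dist=1).
Iteration 2: no outgoing edges from {n18,n3}; recursion stops.
Total rows emitted: 3.

3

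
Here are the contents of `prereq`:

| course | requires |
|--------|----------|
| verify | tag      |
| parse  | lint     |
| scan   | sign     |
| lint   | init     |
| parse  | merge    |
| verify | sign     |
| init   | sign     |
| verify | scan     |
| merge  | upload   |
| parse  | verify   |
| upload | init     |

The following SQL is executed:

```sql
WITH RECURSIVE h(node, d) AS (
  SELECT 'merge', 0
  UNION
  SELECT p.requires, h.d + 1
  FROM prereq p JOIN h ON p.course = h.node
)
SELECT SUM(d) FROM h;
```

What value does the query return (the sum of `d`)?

6

Base: (merge, d=0).
Iteration 1: edges from {merge} -> (upload, d=1).
Iteration 2: edges from {upload} -> (init, d=2).
Iteration 3: edges from {init} -> (sign, d=3).
Iteration 4: no outgoing edges from {sign}; recursion stops.
SUM(d) = 0 + 1 + 2 + 3 = 6.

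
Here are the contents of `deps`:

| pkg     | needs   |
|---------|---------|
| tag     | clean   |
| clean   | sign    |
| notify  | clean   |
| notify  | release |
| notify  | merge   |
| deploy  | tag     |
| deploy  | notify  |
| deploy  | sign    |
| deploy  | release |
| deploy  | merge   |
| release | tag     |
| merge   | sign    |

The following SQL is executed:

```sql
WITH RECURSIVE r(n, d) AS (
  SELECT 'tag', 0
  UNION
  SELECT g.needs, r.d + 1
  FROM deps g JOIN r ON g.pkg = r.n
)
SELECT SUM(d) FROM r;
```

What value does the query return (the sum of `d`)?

Base: (tag, d=0).
Iteration 1: edges from {tag} -> (clean, d=1).
Iteration 2: edges from {clean} -> (sign, d=2).
Iteration 3: no outgoing edges from {sign}; recursion stops.
SUM(d) = 0 + 1 + 2 = 3.

3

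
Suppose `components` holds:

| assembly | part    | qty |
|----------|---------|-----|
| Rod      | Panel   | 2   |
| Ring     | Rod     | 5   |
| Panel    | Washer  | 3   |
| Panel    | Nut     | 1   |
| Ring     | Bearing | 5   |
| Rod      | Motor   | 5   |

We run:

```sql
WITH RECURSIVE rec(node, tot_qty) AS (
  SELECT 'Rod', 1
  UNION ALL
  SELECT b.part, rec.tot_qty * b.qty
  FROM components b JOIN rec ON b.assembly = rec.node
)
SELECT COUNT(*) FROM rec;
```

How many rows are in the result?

5

Base: (Rod, tot_qty=1).
Iteration 1: components of {Rod} -> Motor = 1*5 = 5, Panel = 1*2 = 2.
Iteration 2: components of {Motor,Panel} -> Nut = 2*1 = 2, Washer = 2*3 = 6.
Iteration 3: no further components; recursion stops.
Total rows emitted: 5.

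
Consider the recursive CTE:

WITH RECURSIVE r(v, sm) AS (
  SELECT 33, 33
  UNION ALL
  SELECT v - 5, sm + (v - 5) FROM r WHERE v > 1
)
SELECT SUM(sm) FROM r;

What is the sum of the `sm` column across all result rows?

768

Base: v=33, sm=33.
Iteration 1: 33 > 1 holds -> v = 33 - 5 = 28, sm = 33 + 28 = 61.
Iteration 2: 28 > 1 holds -> v = 28 - 5 = 23, sm = 61 + 23 = 84.
Iteration 3: 23 > 1 holds -> v = 23 - 5 = 18, sm = 84 + 18 = 102.
Iteration 4: 18 > 1 holds -> v = 18 - 5 = 13, sm = 102 + 13 = 115.
Iteration 5: 13 > 1 holds -> v = 13 - 5 = 8, sm = 115 + 8 = 123.
Iteration 6: 8 > 1 holds -> v = 8 - 5 = 3, sm = 123 + 3 = 126.
Iteration 7: 3 > 1 holds -> v = 3 - 5 = -2, sm = 126 + -2 = 124.
Iteration 8: -2 > 1 fails; recursion stops.
SUM(sm) = 33 + 61 + 84 + 102 + 115 + 123 + 126 + 124 = 768.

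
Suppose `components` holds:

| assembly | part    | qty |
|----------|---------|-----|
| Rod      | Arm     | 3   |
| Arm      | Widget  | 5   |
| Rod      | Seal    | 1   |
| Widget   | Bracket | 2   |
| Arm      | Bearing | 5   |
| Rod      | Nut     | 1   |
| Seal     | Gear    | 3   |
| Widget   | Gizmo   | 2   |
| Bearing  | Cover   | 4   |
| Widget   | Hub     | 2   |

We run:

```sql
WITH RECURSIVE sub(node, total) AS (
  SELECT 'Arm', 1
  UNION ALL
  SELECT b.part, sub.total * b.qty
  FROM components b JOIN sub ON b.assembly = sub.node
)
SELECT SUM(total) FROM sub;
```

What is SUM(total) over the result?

Base: (Arm, total=1).
Iteration 1: components of {Arm} -> Bearing = 1*5 = 5, Widget = 1*5 = 5.
Iteration 2: components of {Bearing,Widget} -> Bracket = 5*2 = 10, Cover = 5*4 = 20, Gizmo = 5*2 = 10, Hub = 5*2 = 10.
Iteration 3: no further components; recursion stops.
SUM(total) = 1 + 5 + 5 + 10 + 10 + 10 + 20 = 61.

61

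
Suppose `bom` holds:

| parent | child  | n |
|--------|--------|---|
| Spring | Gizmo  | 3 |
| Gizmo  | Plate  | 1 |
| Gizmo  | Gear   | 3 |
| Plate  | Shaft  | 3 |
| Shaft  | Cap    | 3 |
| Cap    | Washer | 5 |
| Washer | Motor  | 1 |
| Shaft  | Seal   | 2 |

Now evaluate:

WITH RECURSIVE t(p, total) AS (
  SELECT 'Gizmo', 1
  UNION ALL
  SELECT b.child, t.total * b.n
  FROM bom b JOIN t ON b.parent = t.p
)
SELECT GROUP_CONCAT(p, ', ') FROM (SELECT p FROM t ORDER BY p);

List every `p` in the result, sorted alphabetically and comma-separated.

Base: (Gizmo, total=1).
Iteration 1: components of {Gizmo} -> Gear = 1*3 = 3, Plate = 1*1 = 1.
Iteration 2: components of {Gear,Plate} -> Shaft = 1*3 = 3.
Iteration 3: components of {Shaft} -> Cap = 3*3 = 9, Seal = 3*2 = 6.
Iteration 4: components of {Cap,Seal} -> Washer = 9*5 = 45.
Iteration 5: components of {Washer} -> Motor = 45*1 = 45.
Iteration 6: no further components; recursion stops.

Cap, Gear, Gizmo, Motor, Plate, Seal, Shaft, Washer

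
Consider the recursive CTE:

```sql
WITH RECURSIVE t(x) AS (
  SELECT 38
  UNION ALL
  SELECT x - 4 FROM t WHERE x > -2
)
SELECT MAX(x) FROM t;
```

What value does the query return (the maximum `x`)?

Base: x=38.
Iteration 1: 38 > -2 holds -> x = 38 - 4 = 34.
Iteration 2: 34 > -2 holds -> x = 34 - 4 = 30.
Iteration 3: 30 > -2 holds -> x = 30 - 4 = 26.
Iteration 4: 26 > -2 holds -> x = 26 - 4 = 22.
Iteration 5: 22 > -2 holds -> x = 22 - 4 = 18.
Iteration 6: 18 > -2 holds -> x = 18 - 4 = 14.
Iteration 7: 14 > -2 holds -> x = 14 - 4 = 10.
Iteration 8: 10 > -2 holds -> x = 10 - 4 = 6.
Iteration 9: 6 > -2 holds -> x = 6 - 4 = 2.
Iteration 10: 2 > -2 holds -> x = 2 - 4 = -2.
Iteration 11: -2 > -2 fails; recursion stops.
x values: 38, 34, 30, 26, 22, 18, 14, 10, 6, 2, -2; the maximum is 38.

38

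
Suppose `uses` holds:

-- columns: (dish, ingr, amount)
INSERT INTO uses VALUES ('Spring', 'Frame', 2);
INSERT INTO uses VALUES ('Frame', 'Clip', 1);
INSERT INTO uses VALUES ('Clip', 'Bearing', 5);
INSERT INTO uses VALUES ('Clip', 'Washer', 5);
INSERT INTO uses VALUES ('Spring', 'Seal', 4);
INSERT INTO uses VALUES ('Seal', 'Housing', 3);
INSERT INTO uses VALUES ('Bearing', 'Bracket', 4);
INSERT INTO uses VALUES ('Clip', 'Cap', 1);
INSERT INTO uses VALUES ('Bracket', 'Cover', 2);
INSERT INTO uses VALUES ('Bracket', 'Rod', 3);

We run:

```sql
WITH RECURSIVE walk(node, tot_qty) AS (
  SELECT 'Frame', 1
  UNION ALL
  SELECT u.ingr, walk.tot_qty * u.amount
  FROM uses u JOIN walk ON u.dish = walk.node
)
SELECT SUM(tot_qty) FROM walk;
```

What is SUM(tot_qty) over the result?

Base: (Frame, tot_qty=1).
Iteration 1: components of {Frame} -> Clip = 1*1 = 1.
Iteration 2: components of {Clip} -> Bearing = 1*5 = 5, Cap = 1*1 = 1, Washer = 1*5 = 5.
Iteration 3: components of {Bearing,Cap,Washer} -> Bracket = 5*4 = 20.
Iteration 4: components of {Bracket} -> Cover = 20*2 = 40, Rod = 20*3 = 60.
Iteration 5: no further components; recursion stops.
SUM(tot_qty) = 1 + 1 + 5 + 5 + 1 + 20 + 40 + 60 = 133.

133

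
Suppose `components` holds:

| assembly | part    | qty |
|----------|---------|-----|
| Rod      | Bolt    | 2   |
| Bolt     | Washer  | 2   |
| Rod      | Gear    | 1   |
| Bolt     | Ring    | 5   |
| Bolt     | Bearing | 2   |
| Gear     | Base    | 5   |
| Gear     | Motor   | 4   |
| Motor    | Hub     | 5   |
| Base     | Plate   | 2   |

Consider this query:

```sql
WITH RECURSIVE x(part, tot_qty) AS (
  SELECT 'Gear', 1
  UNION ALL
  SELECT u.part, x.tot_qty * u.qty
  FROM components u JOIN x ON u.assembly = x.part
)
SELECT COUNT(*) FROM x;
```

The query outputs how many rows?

Base: (Gear, tot_qty=1).
Iteration 1: components of {Gear} -> Base = 1*5 = 5, Motor = 1*4 = 4.
Iteration 2: components of {Base,Motor} -> Hub = 4*5 = 20, Plate = 5*2 = 10.
Iteration 3: no further components; recursion stops.
Total rows emitted: 5.

5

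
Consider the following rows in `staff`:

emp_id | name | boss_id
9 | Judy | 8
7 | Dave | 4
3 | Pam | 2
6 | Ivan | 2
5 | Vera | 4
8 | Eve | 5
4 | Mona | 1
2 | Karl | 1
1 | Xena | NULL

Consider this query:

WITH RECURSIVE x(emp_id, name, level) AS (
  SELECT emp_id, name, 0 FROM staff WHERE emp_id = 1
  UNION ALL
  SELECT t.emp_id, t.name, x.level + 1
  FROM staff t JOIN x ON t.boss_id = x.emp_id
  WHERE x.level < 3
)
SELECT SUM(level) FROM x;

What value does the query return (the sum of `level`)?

Base: emp_id=1 (Xena) at level 0.
Iteration 1: rows with boss_id in {1} -> Karl (id 2, level 1), Mona (id 4, level 1).
Iteration 2: rows with boss_id in {2,4} -> Pam (id 3, level 2), Vera (id 5, level 2), Ivan (id 6, level 2), Dave (id 7, level 2).
Iteration 3: rows with boss_id in {3,5,6,7} -> Eve (id 8, level 3).
Iteration 4: level < 3 fails for all current rows; recursion stops.
SUM(level) = 0 + 1 + 1 + 2 + 2 + 2 + 2 + 3 = 13.

13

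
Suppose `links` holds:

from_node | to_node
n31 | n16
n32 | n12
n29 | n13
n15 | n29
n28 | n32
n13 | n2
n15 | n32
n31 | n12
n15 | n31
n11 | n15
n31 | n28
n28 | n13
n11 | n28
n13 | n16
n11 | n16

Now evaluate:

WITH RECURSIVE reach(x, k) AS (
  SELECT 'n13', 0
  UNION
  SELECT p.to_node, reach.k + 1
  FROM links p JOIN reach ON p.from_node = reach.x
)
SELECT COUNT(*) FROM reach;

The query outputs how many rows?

3

Base: (n13, k=0).
Iteration 1: edges from {n13} -> (n16, k=1), (n2, k=1).
Iteration 2: no outgoing edges from {n16,n2}; recursion stops.
Total rows emitted: 3.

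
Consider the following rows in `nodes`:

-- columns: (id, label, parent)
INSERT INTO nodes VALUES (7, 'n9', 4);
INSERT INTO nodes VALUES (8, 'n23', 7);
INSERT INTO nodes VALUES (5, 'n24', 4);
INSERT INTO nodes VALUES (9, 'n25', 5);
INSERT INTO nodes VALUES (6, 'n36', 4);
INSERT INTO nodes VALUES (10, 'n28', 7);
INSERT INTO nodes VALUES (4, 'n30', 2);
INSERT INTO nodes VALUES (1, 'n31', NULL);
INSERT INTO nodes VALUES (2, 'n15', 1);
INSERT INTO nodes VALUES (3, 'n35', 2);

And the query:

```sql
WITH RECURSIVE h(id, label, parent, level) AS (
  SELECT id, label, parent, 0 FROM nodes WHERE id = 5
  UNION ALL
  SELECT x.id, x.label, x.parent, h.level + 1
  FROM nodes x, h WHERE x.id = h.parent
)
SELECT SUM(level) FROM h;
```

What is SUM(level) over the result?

Base: id=5 (n24), parent=4, level 0.
Iteration 1: join on id=4 -> n30 (id 4, parent=2, level 1).
Iteration 2: join on id=2 -> n15 (id 2, parent=1, level 2).
Iteration 3: join on id=1 -> n31 (id 1, parent=NULL, level 3).
Iteration 4: parent is NULL; no match; recursion stops.
SUM(level) = 0 + 1 + 2 + 3 = 6.

6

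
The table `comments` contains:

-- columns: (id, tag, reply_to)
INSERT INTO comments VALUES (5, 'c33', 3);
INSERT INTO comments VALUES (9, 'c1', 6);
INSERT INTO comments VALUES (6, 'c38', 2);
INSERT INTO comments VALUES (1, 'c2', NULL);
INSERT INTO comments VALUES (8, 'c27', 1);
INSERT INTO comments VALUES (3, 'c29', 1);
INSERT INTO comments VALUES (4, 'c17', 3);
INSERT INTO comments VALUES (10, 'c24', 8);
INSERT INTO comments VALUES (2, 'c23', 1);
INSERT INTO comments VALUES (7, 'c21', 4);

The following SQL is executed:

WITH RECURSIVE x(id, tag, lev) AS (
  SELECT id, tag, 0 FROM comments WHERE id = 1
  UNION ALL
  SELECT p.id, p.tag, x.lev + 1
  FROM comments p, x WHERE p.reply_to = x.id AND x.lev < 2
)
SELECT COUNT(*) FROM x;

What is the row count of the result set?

Base: id=1 (c2) at lev 0.
Iteration 1: rows with reply_to in {1} -> c23 (id 2, lev 1), c29 (id 3, lev 1), c27 (id 8, lev 1).
Iteration 2: rows with reply_to in {2,3,8} -> c17 (id 4, lev 2), c33 (id 5, lev 2), c38 (id 6, lev 2), c24 (id 10, lev 2).
Iteration 3: lev < 2 fails for all current rows; recursion stops.
Total rows emitted: 8.

8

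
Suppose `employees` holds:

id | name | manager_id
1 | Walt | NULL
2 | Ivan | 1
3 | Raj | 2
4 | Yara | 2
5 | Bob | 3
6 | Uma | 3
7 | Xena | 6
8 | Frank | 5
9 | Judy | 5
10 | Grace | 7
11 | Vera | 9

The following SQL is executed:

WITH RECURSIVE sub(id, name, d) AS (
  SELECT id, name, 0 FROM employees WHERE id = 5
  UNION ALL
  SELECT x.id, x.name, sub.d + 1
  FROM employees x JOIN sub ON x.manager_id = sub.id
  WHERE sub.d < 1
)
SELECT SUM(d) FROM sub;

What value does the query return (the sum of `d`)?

2

Base: id=5 (Bob) at d 0.
Iteration 1: rows with manager_id in {5} -> Frank (id 8, d 1), Judy (id 9, d 1).
Iteration 2: d < 1 fails for all current rows; recursion stops.
SUM(d) = 0 + 1 + 1 = 2.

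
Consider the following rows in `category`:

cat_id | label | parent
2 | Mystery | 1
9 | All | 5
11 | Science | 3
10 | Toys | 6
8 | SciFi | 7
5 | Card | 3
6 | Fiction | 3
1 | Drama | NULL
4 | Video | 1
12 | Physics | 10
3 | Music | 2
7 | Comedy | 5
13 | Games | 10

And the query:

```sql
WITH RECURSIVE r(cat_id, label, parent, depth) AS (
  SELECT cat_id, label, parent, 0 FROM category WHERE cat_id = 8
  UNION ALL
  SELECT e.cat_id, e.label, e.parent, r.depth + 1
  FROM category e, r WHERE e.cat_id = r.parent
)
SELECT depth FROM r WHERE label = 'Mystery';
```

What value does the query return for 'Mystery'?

4

Base: cat_id=8 (SciFi), parent=7, depth 0.
Iteration 1: join on cat_id=7 -> Comedy (id 7, parent=5, depth 1).
Iteration 2: join on cat_id=5 -> Card (id 5, parent=3, depth 2).
Iteration 3: join on cat_id=3 -> Music (id 3, parent=2, depth 3).
Iteration 4: join on cat_id=2 -> Mystery (id 2, parent=1, depth 4).
Iteration 5: join on cat_id=1 -> Drama (id 1, parent=NULL, depth 5).
Iteration 6: parent is NULL; no match; recursion stops.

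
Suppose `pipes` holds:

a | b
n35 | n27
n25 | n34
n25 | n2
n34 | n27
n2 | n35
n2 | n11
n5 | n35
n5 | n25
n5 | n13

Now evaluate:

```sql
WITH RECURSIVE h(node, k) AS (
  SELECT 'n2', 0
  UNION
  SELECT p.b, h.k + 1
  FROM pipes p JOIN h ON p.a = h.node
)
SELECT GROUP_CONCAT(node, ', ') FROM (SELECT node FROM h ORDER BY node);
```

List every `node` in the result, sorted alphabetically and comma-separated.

Base: (n2, k=0).
Iteration 1: edges from {n2} -> (n11, k=1), (n35, k=1).
Iteration 2: edges from {n11,n35} -> (n27, k=2).
Iteration 3: no outgoing edges from {n27}; recursion stops.

n11, n2, n27, n35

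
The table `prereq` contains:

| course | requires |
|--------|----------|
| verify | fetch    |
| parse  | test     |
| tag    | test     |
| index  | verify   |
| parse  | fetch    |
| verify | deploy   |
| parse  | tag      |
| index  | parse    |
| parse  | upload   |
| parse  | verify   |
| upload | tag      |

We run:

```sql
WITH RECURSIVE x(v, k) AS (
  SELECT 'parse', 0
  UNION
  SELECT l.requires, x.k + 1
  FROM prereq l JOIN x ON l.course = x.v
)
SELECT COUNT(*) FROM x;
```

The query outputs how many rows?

11

Base: (parse, k=0).
Iteration 1: edges from {parse} -> (fetch, k=1), (tag, k=1), (test, k=1), (upload, k=1), (verify, k=1).
Iteration 2: edges from {fetch,tag,test,upload,verify} -> (deploy, k=2), (fetch, k=2), (tag, k=2), (test, k=2).
Iteration 3: edges from {deploy,fetch,tag,test} -> (test, k=3).
Iteration 4: no outgoing edges from {test}; recursion stops.
Total rows emitted: 11.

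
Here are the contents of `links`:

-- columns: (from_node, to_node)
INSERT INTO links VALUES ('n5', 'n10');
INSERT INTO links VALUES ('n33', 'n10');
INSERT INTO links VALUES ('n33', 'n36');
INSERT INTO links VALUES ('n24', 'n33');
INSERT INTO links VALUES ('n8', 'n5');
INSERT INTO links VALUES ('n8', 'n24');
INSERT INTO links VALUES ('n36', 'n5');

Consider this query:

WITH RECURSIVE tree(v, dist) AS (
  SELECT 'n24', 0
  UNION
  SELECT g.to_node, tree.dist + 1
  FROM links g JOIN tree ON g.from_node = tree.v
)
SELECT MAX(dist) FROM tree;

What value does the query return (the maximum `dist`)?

Base: (n24, dist=0).
Iteration 1: edges from {n24} -> (n33, dist=1).
Iteration 2: edges from {n33} -> (n10, dist=2), (n36, dist=2).
Iteration 3: edges from {n10,n36} -> (n5, dist=3).
Iteration 4: edges from {n5} -> (n10, dist=4).
Iteration 5: no outgoing edges from {n10}; recursion stops.
dist values: 0, 1, 2, 2, 3, 4; the maximum is 4.

4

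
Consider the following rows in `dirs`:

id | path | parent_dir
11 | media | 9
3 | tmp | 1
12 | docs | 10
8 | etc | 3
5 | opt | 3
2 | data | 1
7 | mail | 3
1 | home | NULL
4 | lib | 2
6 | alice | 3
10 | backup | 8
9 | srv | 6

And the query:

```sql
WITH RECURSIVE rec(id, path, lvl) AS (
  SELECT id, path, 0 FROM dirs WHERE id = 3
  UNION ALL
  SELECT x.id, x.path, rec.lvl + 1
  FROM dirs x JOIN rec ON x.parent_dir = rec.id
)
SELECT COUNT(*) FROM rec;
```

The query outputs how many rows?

Base: id=3 (tmp) at lvl 0.
Iteration 1: rows with parent_dir in {3} -> opt (id 5, lvl 1), alice (id 6, lvl 1), mail (id 7, lvl 1), etc (id 8, lvl 1).
Iteration 2: rows with parent_dir in {5,6,7,8} -> srv (id 9, lvl 2), backup (id 10, lvl 2).
Iteration 3: rows with parent_dir in {9,10} -> media (id 11, lvl 3), docs (id 12, lvl 3).
Iteration 4: no rows with parent_dir in {11,12}; recursion stops.
Total rows emitted: 9.

9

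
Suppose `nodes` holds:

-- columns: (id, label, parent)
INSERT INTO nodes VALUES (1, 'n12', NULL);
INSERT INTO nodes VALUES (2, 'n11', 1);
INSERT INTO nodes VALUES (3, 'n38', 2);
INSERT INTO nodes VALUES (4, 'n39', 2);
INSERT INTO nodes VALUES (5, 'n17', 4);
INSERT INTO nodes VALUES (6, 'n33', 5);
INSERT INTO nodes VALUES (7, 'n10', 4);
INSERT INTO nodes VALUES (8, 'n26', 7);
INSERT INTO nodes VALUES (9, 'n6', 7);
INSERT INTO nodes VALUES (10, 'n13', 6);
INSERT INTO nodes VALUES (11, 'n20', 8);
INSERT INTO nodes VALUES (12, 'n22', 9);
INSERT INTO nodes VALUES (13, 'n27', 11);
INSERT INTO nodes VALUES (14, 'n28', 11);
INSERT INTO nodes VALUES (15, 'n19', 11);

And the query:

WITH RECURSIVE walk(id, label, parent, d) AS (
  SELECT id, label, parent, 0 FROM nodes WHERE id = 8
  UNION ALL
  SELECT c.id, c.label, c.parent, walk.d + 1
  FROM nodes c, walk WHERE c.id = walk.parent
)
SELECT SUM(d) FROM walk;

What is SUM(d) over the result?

Base: id=8 (n26), parent=7, d 0.
Iteration 1: join on id=7 -> n10 (id 7, parent=4, d 1).
Iteration 2: join on id=4 -> n39 (id 4, parent=2, d 2).
Iteration 3: join on id=2 -> n11 (id 2, parent=1, d 3).
Iteration 4: join on id=1 -> n12 (id 1, parent=NULL, d 4).
Iteration 5: parent is NULL; no match; recursion stops.
SUM(d) = 0 + 1 + 2 + 3 + 4 = 10.

10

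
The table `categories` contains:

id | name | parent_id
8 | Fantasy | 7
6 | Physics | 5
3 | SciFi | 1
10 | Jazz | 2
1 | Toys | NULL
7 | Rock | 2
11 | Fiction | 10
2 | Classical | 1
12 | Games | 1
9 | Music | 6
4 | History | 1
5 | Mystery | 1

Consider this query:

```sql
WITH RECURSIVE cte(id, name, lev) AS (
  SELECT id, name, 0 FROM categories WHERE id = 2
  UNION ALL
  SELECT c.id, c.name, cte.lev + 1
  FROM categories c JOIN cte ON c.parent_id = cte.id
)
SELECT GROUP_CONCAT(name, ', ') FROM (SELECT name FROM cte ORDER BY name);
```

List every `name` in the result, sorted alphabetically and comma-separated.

Classical, Fantasy, Fiction, Jazz, Rock

Base: id=2 (Classical) at lev 0.
Iteration 1: rows with parent_id in {2} -> Rock (id 7, lev 1), Jazz (id 10, lev 1).
Iteration 2: rows with parent_id in {7,10} -> Fantasy (id 8, lev 2), Fiction (id 11, lev 2).
Iteration 3: no rows with parent_id in {8,11}; recursion stops.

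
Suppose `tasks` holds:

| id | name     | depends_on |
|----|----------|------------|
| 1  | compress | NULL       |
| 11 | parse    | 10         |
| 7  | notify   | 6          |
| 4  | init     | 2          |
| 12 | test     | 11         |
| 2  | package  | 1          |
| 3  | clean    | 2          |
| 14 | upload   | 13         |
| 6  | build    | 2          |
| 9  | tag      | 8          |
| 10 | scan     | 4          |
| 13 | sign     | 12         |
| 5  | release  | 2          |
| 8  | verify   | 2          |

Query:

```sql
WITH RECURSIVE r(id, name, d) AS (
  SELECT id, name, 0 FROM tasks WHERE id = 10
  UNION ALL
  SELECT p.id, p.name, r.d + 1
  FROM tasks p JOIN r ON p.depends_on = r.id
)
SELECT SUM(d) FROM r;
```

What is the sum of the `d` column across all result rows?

Base: id=10 (scan) at d 0.
Iteration 1: rows with depends_on in {10} -> parse (id 11, d 1).
Iteration 2: rows with depends_on in {11} -> test (id 12, d 2).
Iteration 3: rows with depends_on in {12} -> sign (id 13, d 3).
Iteration 4: rows with depends_on in {13} -> upload (id 14, d 4).
Iteration 5: no rows with depends_on in {14}; recursion stops.
SUM(d) = 0 + 1 + 2 + 3 + 4 = 10.

10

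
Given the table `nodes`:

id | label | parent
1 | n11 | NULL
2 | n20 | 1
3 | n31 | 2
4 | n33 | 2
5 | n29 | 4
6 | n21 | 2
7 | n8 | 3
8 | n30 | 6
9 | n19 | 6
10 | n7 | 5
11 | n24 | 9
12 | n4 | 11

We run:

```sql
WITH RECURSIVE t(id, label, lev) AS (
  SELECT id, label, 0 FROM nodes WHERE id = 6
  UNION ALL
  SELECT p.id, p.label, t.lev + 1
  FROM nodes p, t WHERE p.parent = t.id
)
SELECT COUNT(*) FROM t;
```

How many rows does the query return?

5

Base: id=6 (n21) at lev 0.
Iteration 1: rows with parent in {6} -> n30 (id 8, lev 1), n19 (id 9, lev 1).
Iteration 2: rows with parent in {8,9} -> n24 (id 11, lev 2).
Iteration 3: rows with parent in {11} -> n4 (id 12, lev 3).
Iteration 4: no rows with parent in {12}; recursion stops.
Total rows emitted: 5.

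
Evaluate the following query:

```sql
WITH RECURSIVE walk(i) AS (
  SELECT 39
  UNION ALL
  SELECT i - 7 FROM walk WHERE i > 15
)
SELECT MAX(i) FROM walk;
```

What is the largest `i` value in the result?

Base: i=39.
Iteration 1: 39 > 15 holds -> i = 39 - 7 = 32.
Iteration 2: 32 > 15 holds -> i = 32 - 7 = 25.
Iteration 3: 25 > 15 holds -> i = 25 - 7 = 18.
Iteration 4: 18 > 15 holds -> i = 18 - 7 = 11.
Iteration 5: 11 > 15 fails; recursion stops.
i values: 39, 32, 25, 18, 11; the maximum is 39.

39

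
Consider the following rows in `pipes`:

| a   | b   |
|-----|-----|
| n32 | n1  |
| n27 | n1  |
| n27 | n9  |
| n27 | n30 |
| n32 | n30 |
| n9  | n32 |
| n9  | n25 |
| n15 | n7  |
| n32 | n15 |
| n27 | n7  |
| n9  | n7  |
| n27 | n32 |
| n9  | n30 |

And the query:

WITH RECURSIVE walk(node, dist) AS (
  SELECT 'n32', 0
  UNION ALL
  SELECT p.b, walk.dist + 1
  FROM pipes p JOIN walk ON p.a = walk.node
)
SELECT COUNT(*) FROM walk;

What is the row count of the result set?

Base: (n32, dist=0).
Iteration 1: edges from {n32} -> (n1, dist=1), (n15, dist=1), (n30, dist=1).
Iteration 2: edges from {n1,n15,n30} -> (n7, dist=2).
Iteration 3: no outgoing edges from {n7}; recursion stops.
Total rows emitted: 5.

5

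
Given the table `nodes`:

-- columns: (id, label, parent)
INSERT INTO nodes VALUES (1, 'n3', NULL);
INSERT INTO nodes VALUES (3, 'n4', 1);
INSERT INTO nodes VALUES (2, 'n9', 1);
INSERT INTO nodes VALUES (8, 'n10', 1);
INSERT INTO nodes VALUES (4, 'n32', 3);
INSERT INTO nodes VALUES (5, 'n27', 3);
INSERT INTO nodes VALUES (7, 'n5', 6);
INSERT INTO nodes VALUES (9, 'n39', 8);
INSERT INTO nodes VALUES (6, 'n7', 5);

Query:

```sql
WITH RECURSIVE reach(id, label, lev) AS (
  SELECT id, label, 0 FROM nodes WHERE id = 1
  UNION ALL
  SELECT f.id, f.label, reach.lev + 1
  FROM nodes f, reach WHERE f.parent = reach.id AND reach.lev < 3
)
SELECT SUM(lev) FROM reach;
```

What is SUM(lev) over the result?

12

Base: id=1 (n3) at lev 0.
Iteration 1: rows with parent in {1} -> n9 (id 2, lev 1), n4 (id 3, lev 1), n10 (id 8, lev 1).
Iteration 2: rows with parent in {2,3,8} -> n32 (id 4, lev 2), n27 (id 5, lev 2), n39 (id 9, lev 2).
Iteration 3: rows with parent in {4,5,9} -> n7 (id 6, lev 3).
Iteration 4: lev < 3 fails for all current rows; recursion stops.
SUM(lev) = 0 + 1 + 1 + 1 + 2 + 2 + 2 + 3 = 12.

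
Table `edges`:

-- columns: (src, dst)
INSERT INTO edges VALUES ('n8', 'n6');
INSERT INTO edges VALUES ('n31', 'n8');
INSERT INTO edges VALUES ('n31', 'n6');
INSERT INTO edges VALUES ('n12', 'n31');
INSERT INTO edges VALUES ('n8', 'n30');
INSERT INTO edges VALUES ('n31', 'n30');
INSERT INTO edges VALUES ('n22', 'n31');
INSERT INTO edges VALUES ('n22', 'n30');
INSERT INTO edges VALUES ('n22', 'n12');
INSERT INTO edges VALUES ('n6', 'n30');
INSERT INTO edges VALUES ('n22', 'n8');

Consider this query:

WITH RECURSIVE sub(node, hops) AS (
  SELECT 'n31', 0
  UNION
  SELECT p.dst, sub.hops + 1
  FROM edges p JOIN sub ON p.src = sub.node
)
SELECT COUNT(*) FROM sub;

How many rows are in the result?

Base: (n31, hops=0).
Iteration 1: edges from {n31} -> (n30, hops=1), (n6, hops=1), (n8, hops=1).
Iteration 2: edges from {n30,n6,n8} -> (n30, hops=2), (n6, hops=2). [UNION drops 1 duplicate row(s)]
Iteration 3: edges from {n30,n6} -> (n30, hops=3).
Iteration 4: no outgoing edges from {n30}; recursion stops.
Total rows emitted: 7.

7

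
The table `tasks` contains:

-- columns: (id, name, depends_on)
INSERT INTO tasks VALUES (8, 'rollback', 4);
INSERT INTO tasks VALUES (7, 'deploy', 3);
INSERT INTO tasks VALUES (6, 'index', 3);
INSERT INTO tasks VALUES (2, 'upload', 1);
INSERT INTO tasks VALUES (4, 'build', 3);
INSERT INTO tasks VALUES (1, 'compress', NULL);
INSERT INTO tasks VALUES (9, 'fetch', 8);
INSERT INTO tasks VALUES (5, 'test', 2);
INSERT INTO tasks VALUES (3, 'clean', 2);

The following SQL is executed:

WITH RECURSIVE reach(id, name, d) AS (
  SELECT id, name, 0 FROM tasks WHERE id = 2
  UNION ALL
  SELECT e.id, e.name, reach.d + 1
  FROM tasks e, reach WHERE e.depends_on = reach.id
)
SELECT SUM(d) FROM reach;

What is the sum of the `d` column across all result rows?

15

Base: id=2 (upload) at d 0.
Iteration 1: rows with depends_on in {2} -> clean (id 3, d 1), test (id 5, d 1).
Iteration 2: rows with depends_on in {3,5} -> build (id 4, d 2), index (id 6, d 2), deploy (id 7, d 2).
Iteration 3: rows with depends_on in {4,6,7} -> rollback (id 8, d 3).
Iteration 4: rows with depends_on in {8} -> fetch (id 9, d 4).
Iteration 5: no rows with depends_on in {9}; recursion stops.
SUM(d) = 0 + 1 + 1 + 2 + 2 + 2 + 3 + 4 = 15.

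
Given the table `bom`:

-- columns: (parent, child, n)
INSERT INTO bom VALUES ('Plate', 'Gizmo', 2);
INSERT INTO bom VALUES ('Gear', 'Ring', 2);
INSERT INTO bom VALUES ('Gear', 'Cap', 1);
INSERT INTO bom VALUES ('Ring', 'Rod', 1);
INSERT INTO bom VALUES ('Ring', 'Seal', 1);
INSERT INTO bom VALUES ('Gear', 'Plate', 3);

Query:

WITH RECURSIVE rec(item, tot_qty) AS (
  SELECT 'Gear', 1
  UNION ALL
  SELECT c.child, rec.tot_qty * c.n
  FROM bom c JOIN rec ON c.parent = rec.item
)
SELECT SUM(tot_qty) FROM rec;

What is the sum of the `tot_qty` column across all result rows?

17

Base: (Gear, tot_qty=1).
Iteration 1: components of {Gear} -> Cap = 1*1 = 1, Plate = 1*3 = 3, Ring = 1*2 = 2.
Iteration 2: components of {Cap,Plate,Ring} -> Gizmo = 3*2 = 6, Rod = 2*1 = 2, Seal = 2*1 = 2.
Iteration 3: no further components; recursion stops.
SUM(tot_qty) = 1 + 2 + 1 + 3 + 2 + 2 + 6 = 17.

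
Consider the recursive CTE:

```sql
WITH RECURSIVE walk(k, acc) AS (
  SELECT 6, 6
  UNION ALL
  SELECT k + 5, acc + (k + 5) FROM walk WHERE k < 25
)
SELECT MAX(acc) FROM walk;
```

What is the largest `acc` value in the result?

Base: k=6, acc=6.
Iteration 1: 6 < 25 holds -> k = 6 + 5 = 11, acc = 6 + 11 = 17.
Iteration 2: 11 < 25 holds -> k = 11 + 5 = 16, acc = 17 + 16 = 33.
Iteration 3: 16 < 25 holds -> k = 16 + 5 = 21, acc = 33 + 21 = 54.
Iteration 4: 21 < 25 holds -> k = 21 + 5 = 26, acc = 54 + 26 = 80.
Iteration 5: 26 < 25 fails; recursion stops.
acc values: 6, 17, 33, 54, 80; the maximum is 80.

80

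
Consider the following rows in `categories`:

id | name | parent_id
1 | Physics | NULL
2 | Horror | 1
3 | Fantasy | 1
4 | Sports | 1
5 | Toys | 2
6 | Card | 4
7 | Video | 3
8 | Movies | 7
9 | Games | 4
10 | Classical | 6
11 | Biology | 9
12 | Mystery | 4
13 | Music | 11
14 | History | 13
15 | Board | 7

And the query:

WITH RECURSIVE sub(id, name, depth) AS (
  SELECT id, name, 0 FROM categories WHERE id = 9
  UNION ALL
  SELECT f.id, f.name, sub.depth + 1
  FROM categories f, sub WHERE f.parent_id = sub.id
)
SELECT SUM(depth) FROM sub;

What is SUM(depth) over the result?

Base: id=9 (Games) at depth 0.
Iteration 1: rows with parent_id in {9} -> Biology (id 11, depth 1).
Iteration 2: rows with parent_id in {11} -> Music (id 13, depth 2).
Iteration 3: rows with parent_id in {13} -> History (id 14, depth 3).
Iteration 4: no rows with parent_id in {14}; recursion stops.
SUM(depth) = 0 + 1 + 2 + 3 = 6.

6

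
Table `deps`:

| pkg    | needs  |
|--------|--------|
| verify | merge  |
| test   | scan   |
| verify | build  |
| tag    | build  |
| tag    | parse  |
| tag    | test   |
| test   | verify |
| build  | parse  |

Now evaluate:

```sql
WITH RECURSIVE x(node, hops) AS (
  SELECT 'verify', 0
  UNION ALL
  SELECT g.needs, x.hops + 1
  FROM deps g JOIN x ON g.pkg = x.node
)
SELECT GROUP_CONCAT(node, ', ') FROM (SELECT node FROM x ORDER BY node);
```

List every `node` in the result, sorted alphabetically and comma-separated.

Base: (verify, hops=0).
Iteration 1: edges from {verify} -> (build, hops=1), (merge, hops=1).
Iteration 2: edges from {build,merge} -> (parse, hops=2).
Iteration 3: no outgoing edges from {parse}; recursion stops.

build, merge, parse, verify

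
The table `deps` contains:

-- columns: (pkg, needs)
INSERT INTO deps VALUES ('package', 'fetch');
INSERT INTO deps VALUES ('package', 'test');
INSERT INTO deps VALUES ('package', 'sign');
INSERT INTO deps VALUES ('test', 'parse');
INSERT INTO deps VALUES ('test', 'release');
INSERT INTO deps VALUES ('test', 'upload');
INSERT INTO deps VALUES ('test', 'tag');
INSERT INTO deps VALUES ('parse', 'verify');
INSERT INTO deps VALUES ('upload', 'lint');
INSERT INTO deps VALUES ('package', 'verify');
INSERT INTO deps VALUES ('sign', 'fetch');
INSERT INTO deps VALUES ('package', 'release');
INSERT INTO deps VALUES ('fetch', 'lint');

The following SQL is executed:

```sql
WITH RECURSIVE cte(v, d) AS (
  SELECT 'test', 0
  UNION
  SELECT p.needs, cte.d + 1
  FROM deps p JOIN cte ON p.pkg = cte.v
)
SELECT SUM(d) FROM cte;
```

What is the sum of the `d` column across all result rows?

Base: (test, d=0).
Iteration 1: edges from {test} -> (parse, d=1), (release, d=1), (tag, d=1), (upload, d=1).
Iteration 2: edges from {parse,release,tag,upload} -> (lint, d=2), (verify, d=2).
Iteration 3: no outgoing edges from {lint,verify}; recursion stops.
SUM(d) = 0 + 1 + 1 + 1 + 1 + 2 + 2 = 8.

8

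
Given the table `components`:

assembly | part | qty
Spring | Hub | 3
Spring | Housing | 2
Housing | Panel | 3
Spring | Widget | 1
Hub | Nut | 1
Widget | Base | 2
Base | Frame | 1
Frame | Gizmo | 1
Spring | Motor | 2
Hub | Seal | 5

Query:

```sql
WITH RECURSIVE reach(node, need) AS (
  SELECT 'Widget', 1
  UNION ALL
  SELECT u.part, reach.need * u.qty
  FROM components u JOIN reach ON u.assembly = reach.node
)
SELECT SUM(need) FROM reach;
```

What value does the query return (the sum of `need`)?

Base: (Widget, need=1).
Iteration 1: components of {Widget} -> Base = 1*2 = 2.
Iteration 2: components of {Base} -> Frame = 2*1 = 2.
Iteration 3: components of {Frame} -> Gizmo = 2*1 = 2.
Iteration 4: no further components; recursion stops.
SUM(need) = 1 + 2 + 2 + 2 = 7.

7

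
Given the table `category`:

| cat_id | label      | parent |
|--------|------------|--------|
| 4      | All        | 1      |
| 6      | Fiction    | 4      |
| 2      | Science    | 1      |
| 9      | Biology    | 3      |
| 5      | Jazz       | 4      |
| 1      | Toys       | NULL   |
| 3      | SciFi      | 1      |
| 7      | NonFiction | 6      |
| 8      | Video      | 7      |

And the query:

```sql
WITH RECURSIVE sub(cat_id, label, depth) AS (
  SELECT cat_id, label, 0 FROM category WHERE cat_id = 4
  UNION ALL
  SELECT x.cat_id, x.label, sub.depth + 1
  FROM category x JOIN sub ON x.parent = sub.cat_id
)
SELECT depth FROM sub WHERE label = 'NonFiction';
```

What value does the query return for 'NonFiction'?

Base: cat_id=4 (All) at depth 0.
Iteration 1: rows with parent in {4} -> Jazz (id 5, depth 1), Fiction (id 6, depth 1).
Iteration 2: rows with parent in {5,6} -> NonFiction (id 7, depth 2).
Iteration 3: rows with parent in {7} -> Video (id 8, depth 3).
Iteration 4: no rows with parent in {8}; recursion stops.

2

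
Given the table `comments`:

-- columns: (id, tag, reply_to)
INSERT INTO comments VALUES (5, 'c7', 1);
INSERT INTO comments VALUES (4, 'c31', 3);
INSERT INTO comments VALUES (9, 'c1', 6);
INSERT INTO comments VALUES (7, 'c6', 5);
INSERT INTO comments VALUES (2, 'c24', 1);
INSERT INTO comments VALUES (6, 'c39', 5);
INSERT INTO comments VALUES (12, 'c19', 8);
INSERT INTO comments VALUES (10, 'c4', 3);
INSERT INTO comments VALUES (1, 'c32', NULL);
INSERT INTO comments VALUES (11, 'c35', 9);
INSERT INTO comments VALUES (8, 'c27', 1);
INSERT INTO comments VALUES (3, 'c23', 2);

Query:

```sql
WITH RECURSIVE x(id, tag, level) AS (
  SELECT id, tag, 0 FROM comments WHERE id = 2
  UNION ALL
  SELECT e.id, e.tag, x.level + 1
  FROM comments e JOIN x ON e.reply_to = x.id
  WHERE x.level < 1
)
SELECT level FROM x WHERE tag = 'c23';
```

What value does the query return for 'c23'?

1

Base: id=2 (c24) at level 0.
Iteration 1: rows with reply_to in {2} -> c23 (id 3, level 1).
Iteration 2: level < 1 fails for all current rows; recursion stops.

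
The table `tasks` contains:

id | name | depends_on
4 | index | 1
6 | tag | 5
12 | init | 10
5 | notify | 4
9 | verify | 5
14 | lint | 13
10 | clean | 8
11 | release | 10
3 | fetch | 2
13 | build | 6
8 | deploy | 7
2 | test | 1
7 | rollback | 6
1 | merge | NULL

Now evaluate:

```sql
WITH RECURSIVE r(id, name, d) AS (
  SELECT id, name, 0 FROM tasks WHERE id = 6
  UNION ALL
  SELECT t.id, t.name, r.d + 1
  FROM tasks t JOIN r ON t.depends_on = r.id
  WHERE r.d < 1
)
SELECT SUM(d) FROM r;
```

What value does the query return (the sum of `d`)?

Base: id=6 (tag) at d 0.
Iteration 1: rows with depends_on in {6} -> rollback (id 7, d 1), build (id 13, d 1).
Iteration 2: d < 1 fails for all current rows; recursion stops.
SUM(d) = 0 + 1 + 1 = 2.

2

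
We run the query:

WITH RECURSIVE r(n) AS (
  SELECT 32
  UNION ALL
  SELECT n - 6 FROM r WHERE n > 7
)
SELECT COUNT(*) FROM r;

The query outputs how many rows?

Base: n=32.
Iteration 1: 32 > 7 holds -> n = 32 - 6 = 26.
Iteration 2: 26 > 7 holds -> n = 26 - 6 = 20.
Iteration 3: 20 > 7 holds -> n = 20 - 6 = 14.
Iteration 4: 14 > 7 holds -> n = 14 - 6 = 8.
Iteration 5: 8 > 7 holds -> n = 8 - 6 = 2.
Iteration 6: 2 > 7 fails; recursion stops.
Total rows emitted: 6.

6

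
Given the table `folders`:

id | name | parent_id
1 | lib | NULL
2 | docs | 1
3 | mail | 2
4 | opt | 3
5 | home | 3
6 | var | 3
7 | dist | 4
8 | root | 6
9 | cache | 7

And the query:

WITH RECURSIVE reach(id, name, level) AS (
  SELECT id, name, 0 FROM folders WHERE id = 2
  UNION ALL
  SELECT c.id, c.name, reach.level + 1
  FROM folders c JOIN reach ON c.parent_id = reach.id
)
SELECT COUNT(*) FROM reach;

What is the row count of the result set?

Base: id=2 (docs) at level 0.
Iteration 1: rows with parent_id in {2} -> mail (id 3, level 1).
Iteration 2: rows with parent_id in {3} -> opt (id 4, level 2), home (id 5, level 2), var (id 6, level 2).
Iteration 3: rows with parent_id in {4,5,6} -> dist (id 7, level 3), root (id 8, level 3).
Iteration 4: rows with parent_id in {7,8} -> cache (id 9, level 4).
Iteration 5: no rows with parent_id in {9}; recursion stops.
Total rows emitted: 8.

8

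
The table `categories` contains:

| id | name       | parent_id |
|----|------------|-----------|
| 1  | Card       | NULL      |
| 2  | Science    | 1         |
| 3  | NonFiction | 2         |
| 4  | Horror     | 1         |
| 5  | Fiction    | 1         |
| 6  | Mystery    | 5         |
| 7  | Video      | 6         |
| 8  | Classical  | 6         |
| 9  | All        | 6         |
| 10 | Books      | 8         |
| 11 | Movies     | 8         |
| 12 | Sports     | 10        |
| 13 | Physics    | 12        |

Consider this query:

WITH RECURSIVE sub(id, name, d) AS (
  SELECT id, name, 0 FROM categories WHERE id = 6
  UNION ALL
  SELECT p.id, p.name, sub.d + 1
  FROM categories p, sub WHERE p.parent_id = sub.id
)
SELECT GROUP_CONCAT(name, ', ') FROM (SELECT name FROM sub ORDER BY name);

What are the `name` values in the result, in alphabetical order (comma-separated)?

Base: id=6 (Mystery) at d 0.
Iteration 1: rows with parent_id in {6} -> Video (id 7, d 1), Classical (id 8, d 1), All (id 9, d 1).
Iteration 2: rows with parent_id in {7,8,9} -> Books (id 10, d 2), Movies (id 11, d 2).
Iteration 3: rows with parent_id in {10,11} -> Sports (id 12, d 3).
Iteration 4: rows with parent_id in {12} -> Physics (id 13, d 4).
Iteration 5: no rows with parent_id in {13}; recursion stops.

All, Books, Classical, Movies, Mystery, Physics, Sports, Video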